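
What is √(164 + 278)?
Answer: √442 ≈ 21.024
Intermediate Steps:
√(164 + 278) = √442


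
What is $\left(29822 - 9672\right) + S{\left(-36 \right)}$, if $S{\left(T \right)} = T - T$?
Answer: $20150$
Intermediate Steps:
$S{\left(T \right)} = 0$
$\left(29822 - 9672\right) + S{\left(-36 \right)} = \left(29822 - 9672\right) + 0 = 20150 + 0 = 20150$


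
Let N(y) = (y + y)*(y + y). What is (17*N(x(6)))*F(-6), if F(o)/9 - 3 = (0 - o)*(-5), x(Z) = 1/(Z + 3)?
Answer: -204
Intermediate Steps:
x(Z) = 1/(3 + Z)
N(y) = 4*y² (N(y) = (2*y)*(2*y) = 4*y²)
F(o) = 27 + 45*o (F(o) = 27 + 9*((0 - o)*(-5)) = 27 + 9*(-o*(-5)) = 27 + 9*(5*o) = 27 + 45*o)
(17*N(x(6)))*F(-6) = (17*(4*(1/(3 + 6))²))*(27 + 45*(-6)) = (17*(4*(1/9)²))*(27 - 270) = (17*(4*(⅑)²))*(-243) = (17*(4*(1/81)))*(-243) = (17*(4/81))*(-243) = (68/81)*(-243) = -204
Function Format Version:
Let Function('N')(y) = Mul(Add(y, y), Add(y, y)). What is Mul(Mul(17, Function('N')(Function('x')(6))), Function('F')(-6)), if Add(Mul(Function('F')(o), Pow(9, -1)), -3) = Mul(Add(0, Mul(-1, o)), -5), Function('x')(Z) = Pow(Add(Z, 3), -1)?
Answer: -204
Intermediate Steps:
Function('x')(Z) = Pow(Add(3, Z), -1)
Function('N')(y) = Mul(4, Pow(y, 2)) (Function('N')(y) = Mul(Mul(2, y), Mul(2, y)) = Mul(4, Pow(y, 2)))
Function('F')(o) = Add(27, Mul(45, o)) (Function('F')(o) = Add(27, Mul(9, Mul(Add(0, Mul(-1, o)), -5))) = Add(27, Mul(9, Mul(Mul(-1, o), -5))) = Add(27, Mul(9, Mul(5, o))) = Add(27, Mul(45, o)))
Mul(Mul(17, Function('N')(Function('x')(6))), Function('F')(-6)) = Mul(Mul(17, Mul(4, Pow(Pow(Add(3, 6), -1), 2))), Add(27, Mul(45, -6))) = Mul(Mul(17, Mul(4, Pow(Pow(9, -1), 2))), Add(27, -270)) = Mul(Mul(17, Mul(4, Pow(Rational(1, 9), 2))), -243) = Mul(Mul(17, Mul(4, Rational(1, 81))), -243) = Mul(Mul(17, Rational(4, 81)), -243) = Mul(Rational(68, 81), -243) = -204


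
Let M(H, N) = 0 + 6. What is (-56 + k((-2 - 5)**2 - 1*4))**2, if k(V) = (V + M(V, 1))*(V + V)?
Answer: 20557156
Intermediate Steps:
M(H, N) = 6
k(V) = 2*V*(6 + V) (k(V) = (V + 6)*(V + V) = (6 + V)*(2*V) = 2*V*(6 + V))
(-56 + k((-2 - 5)**2 - 1*4))**2 = (-56 + 2*((-2 - 5)**2 - 1*4)*(6 + ((-2 - 5)**2 - 1*4)))**2 = (-56 + 2*((-7)**2 - 4)*(6 + ((-7)**2 - 4)))**2 = (-56 + 2*(49 - 4)*(6 + (49 - 4)))**2 = (-56 + 2*45*(6 + 45))**2 = (-56 + 2*45*51)**2 = (-56 + 4590)**2 = 4534**2 = 20557156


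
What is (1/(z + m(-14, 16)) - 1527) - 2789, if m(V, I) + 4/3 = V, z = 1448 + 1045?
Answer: -32080825/7433 ≈ -4316.0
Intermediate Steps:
z = 2493
m(V, I) = -4/3 + V
(1/(z + m(-14, 16)) - 1527) - 2789 = (1/(2493 + (-4/3 - 14)) - 1527) - 2789 = (1/(2493 - 46/3) - 1527) - 2789 = (1/(7433/3) - 1527) - 2789 = (3/7433 - 1527) - 2789 = -11350188/7433 - 2789 = -32080825/7433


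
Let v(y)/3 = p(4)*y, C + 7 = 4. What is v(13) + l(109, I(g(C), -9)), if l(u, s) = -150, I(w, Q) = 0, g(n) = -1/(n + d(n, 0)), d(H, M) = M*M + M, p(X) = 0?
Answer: -150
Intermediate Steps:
d(H, M) = M + M² (d(H, M) = M² + M = M + M²)
C = -3 (C = -7 + 4 = -3)
g(n) = -1/n (g(n) = -1/(n + 0*(1 + 0)) = -1/(n + 0*1) = -1/(n + 0) = -1/n)
v(y) = 0 (v(y) = 3*(0*y) = 3*0 = 0)
v(13) + l(109, I(g(C), -9)) = 0 - 150 = -150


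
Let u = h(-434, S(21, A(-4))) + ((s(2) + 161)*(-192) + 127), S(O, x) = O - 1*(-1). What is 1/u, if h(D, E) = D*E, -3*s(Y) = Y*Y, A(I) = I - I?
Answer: -1/40077 ≈ -2.4952e-5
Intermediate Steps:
A(I) = 0
s(Y) = -Y²/3 (s(Y) = -Y*Y/3 = -Y²/3)
S(O, x) = 1 + O (S(O, x) = O + 1 = 1 + O)
u = -40077 (u = -434*(1 + 21) + ((-⅓*2² + 161)*(-192) + 127) = -434*22 + ((-⅓*4 + 161)*(-192) + 127) = -9548 + ((-4/3 + 161)*(-192) + 127) = -9548 + ((479/3)*(-192) + 127) = -9548 + (-30656 + 127) = -9548 - 30529 = -40077)
1/u = 1/(-40077) = -1/40077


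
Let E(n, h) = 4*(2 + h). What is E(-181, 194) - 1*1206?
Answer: -422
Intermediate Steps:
E(n, h) = 8 + 4*h
E(-181, 194) - 1*1206 = (8 + 4*194) - 1*1206 = (8 + 776) - 1206 = 784 - 1206 = -422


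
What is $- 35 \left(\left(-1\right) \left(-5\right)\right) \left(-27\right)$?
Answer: $4725$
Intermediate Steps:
$- 35 \left(\left(-1\right) \left(-5\right)\right) \left(-27\right) = \left(-35\right) 5 \left(-27\right) = \left(-175\right) \left(-27\right) = 4725$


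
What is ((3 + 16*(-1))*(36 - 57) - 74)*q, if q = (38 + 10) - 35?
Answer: 2587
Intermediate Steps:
q = 13 (q = 48 - 35 = 13)
((3 + 16*(-1))*(36 - 57) - 74)*q = ((3 + 16*(-1))*(36 - 57) - 74)*13 = ((3 - 16)*(-21) - 74)*13 = (-13*(-21) - 74)*13 = (273 - 74)*13 = 199*13 = 2587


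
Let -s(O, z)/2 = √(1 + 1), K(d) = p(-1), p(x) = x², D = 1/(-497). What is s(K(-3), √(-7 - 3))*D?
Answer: 2*√2/497 ≈ 0.0056910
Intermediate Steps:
D = -1/497 ≈ -0.0020121
K(d) = 1 (K(d) = (-1)² = 1)
s(O, z) = -2*√2 (s(O, z) = -2*√(1 + 1) = -2*√2)
s(K(-3), √(-7 - 3))*D = -2*√2*(-1/497) = 2*√2/497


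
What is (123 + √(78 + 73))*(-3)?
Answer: -369 - 3*√151 ≈ -405.86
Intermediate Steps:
(123 + √(78 + 73))*(-3) = (123 + √151)*(-3) = -369 - 3*√151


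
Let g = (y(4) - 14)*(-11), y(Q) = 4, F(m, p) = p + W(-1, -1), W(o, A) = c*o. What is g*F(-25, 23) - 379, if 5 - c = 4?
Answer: 2041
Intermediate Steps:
c = 1 (c = 5 - 1*4 = 5 - 4 = 1)
W(o, A) = o (W(o, A) = 1*o = o)
F(m, p) = -1 + p (F(m, p) = p - 1 = -1 + p)
g = 110 (g = (4 - 14)*(-11) = -10*(-11) = 110)
g*F(-25, 23) - 379 = 110*(-1 + 23) - 379 = 110*22 - 379 = 2420 - 379 = 2041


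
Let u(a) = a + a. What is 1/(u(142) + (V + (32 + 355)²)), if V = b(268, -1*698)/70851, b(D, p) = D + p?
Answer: 70851/10631404673 ≈ 6.6643e-6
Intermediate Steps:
u(a) = 2*a
V = -430/70851 (V = (268 - 1*698)/70851 = (268 - 698)*(1/70851) = -430*1/70851 = -430/70851 ≈ -0.0060691)
1/(u(142) + (V + (32 + 355)²)) = 1/(2*142 + (-430/70851 + (32 + 355)²)) = 1/(284 + (-430/70851 + 387²)) = 1/(284 + (-430/70851 + 149769)) = 1/(284 + 10611282989/70851) = 1/(10631404673/70851) = 70851/10631404673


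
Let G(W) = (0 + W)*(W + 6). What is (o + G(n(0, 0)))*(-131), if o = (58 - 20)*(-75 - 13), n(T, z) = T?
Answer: 438064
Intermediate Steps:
o = -3344 (o = 38*(-88) = -3344)
G(W) = W*(6 + W)
(o + G(n(0, 0)))*(-131) = (-3344 + 0*(6 + 0))*(-131) = (-3344 + 0*6)*(-131) = (-3344 + 0)*(-131) = -3344*(-131) = 438064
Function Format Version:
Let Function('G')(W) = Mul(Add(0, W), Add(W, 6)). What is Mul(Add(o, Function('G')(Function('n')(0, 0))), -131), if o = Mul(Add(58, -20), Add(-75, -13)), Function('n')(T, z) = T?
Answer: 438064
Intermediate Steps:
o = -3344 (o = Mul(38, -88) = -3344)
Function('G')(W) = Mul(W, Add(6, W))
Mul(Add(o, Function('G')(Function('n')(0, 0))), -131) = Mul(Add(-3344, Mul(0, Add(6, 0))), -131) = Mul(Add(-3344, Mul(0, 6)), -131) = Mul(Add(-3344, 0), -131) = Mul(-3344, -131) = 438064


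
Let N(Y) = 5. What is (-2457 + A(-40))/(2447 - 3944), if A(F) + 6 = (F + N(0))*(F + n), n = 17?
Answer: 1658/1497 ≈ 1.1075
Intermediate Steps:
A(F) = -6 + (5 + F)*(17 + F) (A(F) = -6 + (F + 5)*(F + 17) = -6 + (5 + F)*(17 + F))
(-2457 + A(-40))/(2447 - 3944) = (-2457 + (79 + (-40)² + 22*(-40)))/(2447 - 3944) = (-2457 + (79 + 1600 - 880))/(-1497) = (-2457 + 799)*(-1/1497) = -1658*(-1/1497) = 1658/1497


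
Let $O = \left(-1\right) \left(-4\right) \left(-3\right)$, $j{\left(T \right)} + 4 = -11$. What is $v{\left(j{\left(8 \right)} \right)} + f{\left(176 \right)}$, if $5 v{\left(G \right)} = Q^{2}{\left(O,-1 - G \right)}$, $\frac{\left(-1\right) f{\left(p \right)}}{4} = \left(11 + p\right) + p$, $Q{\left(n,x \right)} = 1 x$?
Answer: $- \frac{7064}{5} \approx -1412.8$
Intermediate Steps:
$j{\left(T \right)} = -15$ ($j{\left(T \right)} = -4 - 11 = -15$)
$O = -12$ ($O = 4 \left(-3\right) = -12$)
$Q{\left(n,x \right)} = x$
$f{\left(p \right)} = -44 - 8 p$ ($f{\left(p \right)} = - 4 \left(\left(11 + p\right) + p\right) = - 4 \left(11 + 2 p\right) = -44 - 8 p$)
$v{\left(G \right)} = \frac{\left(-1 - G\right)^{2}}{5}$
$v{\left(j{\left(8 \right)} \right)} + f{\left(176 \right)} = \frac{\left(1 - 15\right)^{2}}{5} - 1452 = \frac{\left(-14\right)^{2}}{5} - 1452 = \frac{1}{5} \cdot 196 - 1452 = \frac{196}{5} - 1452 = - \frac{7064}{5}$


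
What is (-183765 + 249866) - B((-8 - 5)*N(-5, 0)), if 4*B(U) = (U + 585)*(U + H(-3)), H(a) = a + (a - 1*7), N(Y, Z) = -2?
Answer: 256461/4 ≈ 64115.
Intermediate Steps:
H(a) = -7 + 2*a (H(a) = a + (a - 7) = a + (-7 + a) = -7 + 2*a)
B(U) = (-13 + U)*(585 + U)/4 (B(U) = ((U + 585)*(U + (-7 + 2*(-3))))/4 = ((585 + U)*(U + (-7 - 6)))/4 = ((585 + U)*(U - 13))/4 = ((585 + U)*(-13 + U))/4 = ((-13 + U)*(585 + U))/4 = (-13 + U)*(585 + U)/4)
(-183765 + 249866) - B((-8 - 5)*N(-5, 0)) = (-183765 + 249866) - (-7605/4 + 143*((-8 - 5)*(-2)) + ((-8 - 5)*(-2))²/4) = 66101 - (-7605/4 + 143*(-13*(-2)) + (-13*(-2))²/4) = 66101 - (-7605/4 + 143*26 + (¼)*26²) = 66101 - (-7605/4 + 3718 + (¼)*676) = 66101 - (-7605/4 + 3718 + 169) = 66101 - 1*7943/4 = 66101 - 7943/4 = 256461/4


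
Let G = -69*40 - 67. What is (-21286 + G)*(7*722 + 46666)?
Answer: -1247124360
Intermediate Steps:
G = -2827 (G = -2760 - 67 = -2827)
(-21286 + G)*(7*722 + 46666) = (-21286 - 2827)*(7*722 + 46666) = -24113*(5054 + 46666) = -24113*51720 = -1247124360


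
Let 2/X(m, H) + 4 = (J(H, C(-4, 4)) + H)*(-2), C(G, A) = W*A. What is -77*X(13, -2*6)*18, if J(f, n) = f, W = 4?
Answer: -63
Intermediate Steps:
C(G, A) = 4*A
X(m, H) = 2/(-4 - 4*H) (X(m, H) = 2/(-4 + (H + H)*(-2)) = 2/(-4 + (2*H)*(-2)) = 2/(-4 - 4*H))
-77*X(13, -2*6)*18 = -(-77)/(2 + 2*(-2*6))*18 = -(-77)/(2 + 2*(-12))*18 = -(-77)/(2 - 24)*18 = -(-77)/(-22)*18 = -(-77)*(-1)/22*18 = -77*1/22*18 = -7/2*18 = -63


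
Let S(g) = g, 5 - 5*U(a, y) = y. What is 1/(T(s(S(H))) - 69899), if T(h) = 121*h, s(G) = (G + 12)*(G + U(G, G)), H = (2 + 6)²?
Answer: 5/2050661 ≈ 2.4382e-6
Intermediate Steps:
U(a, y) = 1 - y/5
H = 64 (H = 8² = 64)
s(G) = (1 + 4*G/5)*(12 + G) (s(G) = (G + 12)*(G + (1 - G/5)) = (12 + G)*(1 + 4*G/5) = (1 + 4*G/5)*(12 + G))
1/(T(s(S(H))) - 69899) = 1/(121*(12 + (⅘)*64² + (53/5)*64) - 69899) = 1/(121*(12 + (⅘)*4096 + 3392/5) - 69899) = 1/(121*(12 + 16384/5 + 3392/5) - 69899) = 1/(121*(19836/5) - 69899) = 1/(2400156/5 - 69899) = 1/(2050661/5) = 5/2050661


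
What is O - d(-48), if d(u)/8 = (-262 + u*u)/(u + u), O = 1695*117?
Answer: 1190911/6 ≈ 1.9849e+5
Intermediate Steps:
O = 198315
d(u) = 4*(-262 + u²)/u (d(u) = 8*((-262 + u*u)/(u + u)) = 8*((-262 + u²)/((2*u))) = 8*((-262 + u²)*(1/(2*u))) = 8*((-262 + u²)/(2*u)) = 4*(-262 + u²)/u)
O - d(-48) = 198315 - (-1048/(-48) + 4*(-48)) = 198315 - (-1048*(-1/48) - 192) = 198315 - (131/6 - 192) = 198315 - 1*(-1021/6) = 198315 + 1021/6 = 1190911/6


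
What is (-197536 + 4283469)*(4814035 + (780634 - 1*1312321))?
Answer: 17497387010684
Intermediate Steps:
(-197536 + 4283469)*(4814035 + (780634 - 1*1312321)) = 4085933*(4814035 + (780634 - 1312321)) = 4085933*(4814035 - 531687) = 4085933*4282348 = 17497387010684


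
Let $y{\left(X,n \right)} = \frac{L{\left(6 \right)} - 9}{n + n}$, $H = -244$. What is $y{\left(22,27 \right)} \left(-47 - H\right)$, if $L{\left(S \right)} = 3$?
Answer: $- \frac{197}{9} \approx -21.889$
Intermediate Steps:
$y{\left(X,n \right)} = - \frac{3}{n}$ ($y{\left(X,n \right)} = \frac{3 - 9}{n + n} = - \frac{6}{2 n} = - 6 \frac{1}{2 n} = - \frac{3}{n}$)
$y{\left(22,27 \right)} \left(-47 - H\right) = - \frac{3}{27} \left(-47 - -244\right) = \left(-3\right) \frac{1}{27} \left(-47 + 244\right) = \left(- \frac{1}{9}\right) 197 = - \frac{197}{9}$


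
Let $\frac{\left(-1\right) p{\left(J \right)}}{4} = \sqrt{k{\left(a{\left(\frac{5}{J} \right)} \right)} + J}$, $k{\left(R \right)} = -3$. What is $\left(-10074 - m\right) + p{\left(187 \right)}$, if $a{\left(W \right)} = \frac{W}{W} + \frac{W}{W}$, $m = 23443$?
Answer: $-33517 - 8 \sqrt{46} \approx -33571.0$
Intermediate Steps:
$a{\left(W \right)} = 2$ ($a{\left(W \right)} = 1 + 1 = 2$)
$p{\left(J \right)} = - 4 \sqrt{-3 + J}$
$\left(-10074 - m\right) + p{\left(187 \right)} = \left(-10074 - 23443\right) - 4 \sqrt{-3 + 187} = \left(-10074 - 23443\right) - 4 \sqrt{184} = -33517 - 4 \cdot 2 \sqrt{46} = -33517 - 8 \sqrt{46}$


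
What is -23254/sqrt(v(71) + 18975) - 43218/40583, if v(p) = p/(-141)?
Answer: -43218/40583 - 11627*sqrt(94307991)/668851 ≈ -169.88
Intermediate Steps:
v(p) = -p/141 (v(p) = p*(-1/141) = -p/141)
-23254/sqrt(v(71) + 18975) - 43218/40583 = -23254/sqrt(-1/141*71 + 18975) - 43218/40583 = -23254/sqrt(-71/141 + 18975) - 43218*1/40583 = -23254*sqrt(94307991)/1337702 - 43218/40583 = -11627*sqrt(94307991)/668851 - 43218/40583 = -43218/40583 - 11627*sqrt(94307991)/668851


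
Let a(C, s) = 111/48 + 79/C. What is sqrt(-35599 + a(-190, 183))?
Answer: I*sqrt(5140221715)/380 ≈ 188.67*I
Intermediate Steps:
a(C, s) = 37/16 + 79/C (a(C, s) = 111*(1/48) + 79/C = 37/16 + 79/C)
sqrt(-35599 + a(-190, 183)) = sqrt(-35599 + (37/16 + 79/(-190))) = sqrt(-35599 + (37/16 + 79*(-1/190))) = sqrt(-35599 + (37/16 - 79/190)) = sqrt(-35599 + 2883/1520) = sqrt(-54107597/1520) = I*sqrt(5140221715)/380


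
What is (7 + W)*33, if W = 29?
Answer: 1188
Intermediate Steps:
(7 + W)*33 = (7 + 29)*33 = 36*33 = 1188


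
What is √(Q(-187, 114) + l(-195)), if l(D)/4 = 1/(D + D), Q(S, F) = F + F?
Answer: √8669310/195 ≈ 15.099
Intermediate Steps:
Q(S, F) = 2*F
l(D) = 2/D (l(D) = 4/(D + D) = 4/((2*D)) = 4*(1/(2*D)) = 2/D)
√(Q(-187, 114) + l(-195)) = √(2*114 + 2/(-195)) = √(228 + 2*(-1/195)) = √(228 - 2/195) = √(44458/195) = √8669310/195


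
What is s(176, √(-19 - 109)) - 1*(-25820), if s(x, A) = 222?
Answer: 26042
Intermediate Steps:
s(176, √(-19 - 109)) - 1*(-25820) = 222 - 1*(-25820) = 222 + 25820 = 26042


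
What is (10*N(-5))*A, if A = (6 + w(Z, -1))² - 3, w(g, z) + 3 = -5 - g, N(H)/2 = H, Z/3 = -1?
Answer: 200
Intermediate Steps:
Z = -3 (Z = 3*(-1) = -3)
N(H) = 2*H
w(g, z) = -8 - g (w(g, z) = -3 + (-5 - g) = -8 - g)
A = -2 (A = (6 + (-8 - 1*(-3)))² - 3 = (6 + (-8 + 3))² - 3 = (6 - 5)² - 3 = 1² - 3 = 1 - 3 = -2)
(10*N(-5))*A = (10*(2*(-5)))*(-2) = (10*(-10))*(-2) = -100*(-2) = 200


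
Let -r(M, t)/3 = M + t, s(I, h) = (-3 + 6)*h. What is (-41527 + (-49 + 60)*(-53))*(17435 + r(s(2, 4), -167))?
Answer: -753769000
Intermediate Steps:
s(I, h) = 3*h
r(M, t) = -3*M - 3*t (r(M, t) = -3*(M + t) = -3*M - 3*t)
(-41527 + (-49 + 60)*(-53))*(17435 + r(s(2, 4), -167)) = (-41527 + (-49 + 60)*(-53))*(17435 + (-9*4 - 3*(-167))) = (-41527 + 11*(-53))*(17435 + (-3*12 + 501)) = (-41527 - 583)*(17435 + (-36 + 501)) = -42110*(17435 + 465) = -42110*17900 = -753769000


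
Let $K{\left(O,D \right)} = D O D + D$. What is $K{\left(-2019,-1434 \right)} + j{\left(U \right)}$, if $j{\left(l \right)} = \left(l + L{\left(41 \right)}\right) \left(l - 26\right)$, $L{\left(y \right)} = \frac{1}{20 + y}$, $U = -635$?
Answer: $- \frac{253233232904}{61} \approx -4.1514 \cdot 10^{9}$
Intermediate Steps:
$K{\left(O,D \right)} = D + O D^{2}$ ($K{\left(O,D \right)} = O D^{2} + D = D + O D^{2}$)
$j{\left(l \right)} = \left(-26 + l\right) \left(\frac{1}{61} + l\right)$ ($j{\left(l \right)} = \left(l + \frac{1}{20 + 41}\right) \left(l - 26\right) = \left(l + \frac{1}{61}\right) \left(-26 + l\right) = \left(\frac{1}{61} + l\right) \left(-26 + l\right) = \left(-26 + l\right) \left(\frac{1}{61} + l\right)$)
$K{\left(-2019,-1434 \right)} + j{\left(U \right)} = - 1434 \left(1 - -2895246\right) - \left(- \frac{1006449}{61} - 403225\right) = - 1434 \left(1 + 2895246\right) + \left(- \frac{26}{61} + 403225 + \frac{1006475}{61}\right) = \left(-1434\right) 2895247 + \frac{25603174}{61} = -4151784198 + \frac{25603174}{61} = - \frac{253233232904}{61}$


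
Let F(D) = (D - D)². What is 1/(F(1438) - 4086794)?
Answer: -1/4086794 ≈ -2.4469e-7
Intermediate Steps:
F(D) = 0 (F(D) = 0² = 0)
1/(F(1438) - 4086794) = 1/(0 - 4086794) = 1/(-4086794) = -1/4086794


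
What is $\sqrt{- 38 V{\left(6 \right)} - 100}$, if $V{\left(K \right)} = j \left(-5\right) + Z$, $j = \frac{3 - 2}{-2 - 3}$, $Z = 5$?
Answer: $2 i \sqrt{82} \approx 18.111 i$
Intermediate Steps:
$j = - \frac{1}{5}$ ($j = 1 \frac{1}{-5} = 1 \left(- \frac{1}{5}\right) = - \frac{1}{5} \approx -0.2$)
$V{\left(K \right)} = 6$ ($V{\left(K \right)} = \left(- \frac{1}{5}\right) \left(-5\right) + 5 = 1 + 5 = 6$)
$\sqrt{- 38 V{\left(6 \right)} - 100} = \sqrt{\left(-38\right) 6 - 100} = \sqrt{-228 - 100} = \sqrt{-328} = 2 i \sqrt{82}$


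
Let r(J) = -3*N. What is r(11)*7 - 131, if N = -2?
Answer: -89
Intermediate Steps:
r(J) = 6 (r(J) = -3*(-2) = 6)
r(11)*7 - 131 = 6*7 - 131 = 42 - 131 = -89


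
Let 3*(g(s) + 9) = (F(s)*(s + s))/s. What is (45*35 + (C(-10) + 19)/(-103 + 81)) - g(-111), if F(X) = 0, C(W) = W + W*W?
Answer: 34739/22 ≈ 1579.0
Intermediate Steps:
C(W) = W + W²
g(s) = -9 (g(s) = -9 + ((0*(s + s))/s)/3 = -9 + ((0*(2*s))/s)/3 = -9 + (0/s)/3 = -9 + (⅓)*0 = -9 + 0 = -9)
(45*35 + (C(-10) + 19)/(-103 + 81)) - g(-111) = (45*35 + (-10*(1 - 10) + 19)/(-103 + 81)) - 1*(-9) = (1575 + (-10*(-9) + 19)/(-22)) + 9 = (1575 + (90 + 19)*(-1/22)) + 9 = (1575 + 109*(-1/22)) + 9 = (1575 - 109/22) + 9 = 34541/22 + 9 = 34739/22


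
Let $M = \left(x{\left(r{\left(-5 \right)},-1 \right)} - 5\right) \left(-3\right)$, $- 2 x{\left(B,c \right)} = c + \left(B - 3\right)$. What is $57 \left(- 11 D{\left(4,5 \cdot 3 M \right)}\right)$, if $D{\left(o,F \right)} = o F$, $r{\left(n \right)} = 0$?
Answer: $-338580$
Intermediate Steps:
$x{\left(B,c \right)} = \frac{3}{2} - \frac{B}{2} - \frac{c}{2}$ ($x{\left(B,c \right)} = - \frac{c + \left(B - 3\right)}{2} = - \frac{c + \left(-3 + B\right)}{2} = - \frac{-3 + B + c}{2} = \frac{3}{2} - \frac{B}{2} - \frac{c}{2}$)
$M = 9$ ($M = \left(\left(\frac{3}{2} - 0 - - \frac{1}{2}\right) - 5\right) \left(-3\right) = \left(\left(\frac{3}{2} + 0 + \frac{1}{2}\right) - 5\right) \left(-3\right) = \left(2 - 5\right) \left(-3\right) = \left(-3\right) \left(-3\right) = 9$)
$D{\left(o,F \right)} = F o$
$57 \left(- 11 D{\left(4,5 \cdot 3 M \right)}\right) = 57 \left(- 11 \cdot 5 \cdot 3 \cdot 9 \cdot 4\right) = 57 \left(- 11 \cdot 15 \cdot 9 \cdot 4\right) = 57 \left(- 11 \cdot 135 \cdot 4\right) = 57 \left(\left(-11\right) 540\right) = 57 \left(-5940\right) = -338580$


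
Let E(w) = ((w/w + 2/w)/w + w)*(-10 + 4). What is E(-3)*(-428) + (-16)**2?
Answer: -23200/3 ≈ -7733.3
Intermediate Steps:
E(w) = -6*w - 6*(1 + 2/w)/w (E(w) = ((1 + 2/w)/w + w)*(-6) = (w + (1 + 2/w)/w)*(-6) = -6*w - 6*(1 + 2/w)/w)
E(-3)*(-428) + (-16)**2 = (-12/(-3)**2 - 6*(-3) - 6/(-3))*(-428) + (-16)**2 = (-12*1/9 + 18 - 6*(-1/3))*(-428) + 256 = (-4/3 + 18 + 2)*(-428) + 256 = (56/3)*(-428) + 256 = -23968/3 + 256 = -23200/3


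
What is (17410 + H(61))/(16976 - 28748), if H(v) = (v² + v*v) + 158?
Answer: -12505/5886 ≈ -2.1245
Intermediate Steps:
H(v) = 158 + 2*v² (H(v) = (v² + v²) + 158 = 2*v² + 158 = 158 + 2*v²)
(17410 + H(61))/(16976 - 28748) = (17410 + (158 + 2*61²))/(16976 - 28748) = (17410 + (158 + 2*3721))/(-11772) = (17410 + (158 + 7442))*(-1/11772) = (17410 + 7600)*(-1/11772) = 25010*(-1/11772) = -12505/5886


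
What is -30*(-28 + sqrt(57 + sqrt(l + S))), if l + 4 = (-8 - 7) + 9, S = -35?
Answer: 840 - 30*sqrt(57 + 3*I*sqrt(5)) ≈ 613.11 - 13.305*I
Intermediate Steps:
l = -10 (l = -4 + ((-8 - 7) + 9) = -4 + (-15 + 9) = -4 - 6 = -10)
-30*(-28 + sqrt(57 + sqrt(l + S))) = -30*(-28 + sqrt(57 + sqrt(-10 - 35))) = -30*(-28 + sqrt(57 + sqrt(-45))) = -30*(-28 + sqrt(57 + 3*I*sqrt(5))) = 840 - 30*sqrt(57 + 3*I*sqrt(5))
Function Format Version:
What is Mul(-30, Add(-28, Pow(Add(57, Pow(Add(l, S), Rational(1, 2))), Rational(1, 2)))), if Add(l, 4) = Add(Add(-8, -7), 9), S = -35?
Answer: Add(840, Mul(-30, Pow(Add(57, Mul(3, I, Pow(5, Rational(1, 2)))), Rational(1, 2)))) ≈ Add(613.11, Mul(-13.305, I))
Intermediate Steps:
l = -10 (l = Add(-4, Add(Add(-8, -7), 9)) = Add(-4, Add(-15, 9)) = Add(-4, -6) = -10)
Mul(-30, Add(-28, Pow(Add(57, Pow(Add(l, S), Rational(1, 2))), Rational(1, 2)))) = Mul(-30, Add(-28, Pow(Add(57, Pow(Add(-10, -35), Rational(1, 2))), Rational(1, 2)))) = Mul(-30, Add(-28, Pow(Add(57, Pow(-45, Rational(1, 2))), Rational(1, 2)))) = Mul(-30, Add(-28, Pow(Add(57, Mul(3, I, Pow(5, Rational(1, 2)))), Rational(1, 2)))) = Add(840, Mul(-30, Pow(Add(57, Mul(3, I, Pow(5, Rational(1, 2)))), Rational(1, 2))))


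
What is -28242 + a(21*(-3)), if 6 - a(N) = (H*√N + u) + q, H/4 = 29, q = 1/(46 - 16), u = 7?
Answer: -847291/30 - 348*I*√7 ≈ -28243.0 - 920.72*I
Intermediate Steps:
q = 1/30 ≈ 0.033333
H = 116 (H = 4*29 = 116)
a(N) = -31/30 - 116*√N (a(N) = 6 - ((116*√N + 7) + 1/30) = 6 - ((7 + 116*√N) + 1/30) = 6 - (211/30 + 116*√N) = 6 + (-211/30 - 116*√N) = -31/30 - 116*√N)
-28242 + a(21*(-3)) = -28242 + (-31/30 - 116*3*I*√7) = -28242 + (-31/30 - 348*I*√7) = -847291/30 - 348*I*√7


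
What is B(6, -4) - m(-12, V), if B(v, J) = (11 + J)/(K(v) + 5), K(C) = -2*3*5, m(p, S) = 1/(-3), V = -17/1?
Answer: 4/75 ≈ 0.053333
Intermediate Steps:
V = -17 (V = -17*1 = -17)
m(p, S) = -1/3
K(C) = -30 (K(C) = -6*5 = -30)
B(v, J) = -11/25 - J/25 (B(v, J) = (11 + J)/(-30 + 5) = (11 + J)/(-25) = (11 + J)*(-1/25) = -11/25 - J/25)
B(6, -4) - m(-12, V) = (-11/25 - 1/25*(-4)) - 1*(-1/3) = (-11/25 + 4/25) + 1/3 = -7/25 + 1/3 = 4/75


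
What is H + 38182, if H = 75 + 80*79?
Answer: 44577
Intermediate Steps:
H = 6395 (H = 75 + 6320 = 6395)
H + 38182 = 6395 + 38182 = 44577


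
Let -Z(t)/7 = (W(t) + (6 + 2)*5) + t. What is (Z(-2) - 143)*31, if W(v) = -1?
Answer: -12462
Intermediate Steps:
Z(t) = -273 - 7*t (Z(t) = -7*((-1 + (6 + 2)*5) + t) = -7*((-1 + 8*5) + t) = -7*((-1 + 40) + t) = -7*(39 + t) = -273 - 7*t)
(Z(-2) - 143)*31 = ((-273 - 7*(-2)) - 143)*31 = ((-273 + 14) - 143)*31 = (-259 - 143)*31 = -402*31 = -12462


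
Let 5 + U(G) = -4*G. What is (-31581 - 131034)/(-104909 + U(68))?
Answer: 54205/35062 ≈ 1.5460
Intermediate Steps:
U(G) = -5 - 4*G
(-31581 - 131034)/(-104909 + U(68)) = (-31581 - 131034)/(-104909 + (-5 - 4*68)) = -162615/(-104909 + (-5 - 272)) = -162615/(-104909 - 277) = -162615/(-105186) = -162615*(-1/105186) = 54205/35062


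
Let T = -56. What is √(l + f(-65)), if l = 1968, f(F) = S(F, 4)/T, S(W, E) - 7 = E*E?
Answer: √1542590/28 ≈ 44.358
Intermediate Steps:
S(W, E) = 7 + E² (S(W, E) = 7 + E*E = 7 + E²)
f(F) = -23/56 (f(F) = (7 + 4²)/(-56) = (7 + 16)*(-1/56) = 23*(-1/56) = -23/56)
√(l + f(-65)) = √(1968 - 23/56) = √(110185/56) = √1542590/28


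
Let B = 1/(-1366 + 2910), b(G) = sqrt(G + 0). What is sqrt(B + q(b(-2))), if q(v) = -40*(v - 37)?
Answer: sqrt(882056706 - 23839360*I*sqrt(2))/772 ≈ 38.478 - 0.73508*I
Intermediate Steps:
b(G) = sqrt(G)
q(v) = 1480 - 40*v (q(v) = -40*(-37 + v) = 1480 - 40*v)
B = 1/1544 ≈ 0.00064767
sqrt(B + q(b(-2))) = sqrt(1/1544 + (1480 - 40*I*sqrt(2))) = sqrt(2285121/1544 - 40*I*sqrt(2))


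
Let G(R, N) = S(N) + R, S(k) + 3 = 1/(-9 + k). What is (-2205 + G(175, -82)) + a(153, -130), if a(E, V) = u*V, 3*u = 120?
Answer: -658204/91 ≈ -7233.0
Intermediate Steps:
S(k) = -3 + 1/(-9 + k)
G(R, N) = R + (28 - 3*N)/(-9 + N) (G(R, N) = (28 - 3*N)/(-9 + N) + R = R + (28 - 3*N)/(-9 + N))
u = 40 (u = (⅓)*120 = 40)
a(E, V) = 40*V
(-2205 + G(175, -82)) + a(153, -130) = (-2205 + (28 - 3*(-82) + 175*(-9 - 82))/(-9 - 82)) + 40*(-130) = (-2205 + (28 + 246 + 175*(-91))/(-91)) - 5200 = (-2205 - (28 + 246 - 15925)/91) - 5200 = (-2205 - 1/91*(-15651)) - 5200 = (-2205 + 15651/91) - 5200 = -185004/91 - 5200 = -658204/91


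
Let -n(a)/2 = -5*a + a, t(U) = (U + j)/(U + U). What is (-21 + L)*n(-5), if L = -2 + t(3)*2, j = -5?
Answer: 2840/3 ≈ 946.67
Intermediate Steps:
t(U) = (-5 + U)/(2*U) (t(U) = (U - 5)/(U + U) = (-5 + U)/((2*U)) = (-5 + U)*(1/(2*U)) = (-5 + U)/(2*U))
n(a) = 8*a (n(a) = -2*(-5*a + a) = -(-8)*a = 8*a)
L = -8/3 (L = -2 + ((1/2)*(-5 + 3)/3)*2 = -2 + ((1/2)*(1/3)*(-2))*2 = -2 - 1/3*2 = -2 - 2/3 = -8/3 ≈ -2.6667)
(-21 + L)*n(-5) = (-21 - 8/3)*(8*(-5)) = -71/3*(-40) = 2840/3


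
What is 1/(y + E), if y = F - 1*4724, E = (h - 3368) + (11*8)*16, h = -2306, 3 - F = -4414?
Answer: -1/4573 ≈ -0.00021867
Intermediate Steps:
F = 4417 (F = 3 - 1*(-4414) = 3 + 4414 = 4417)
E = -4266 (E = (-2306 - 3368) + (11*8)*16 = -5674 + 88*16 = -5674 + 1408 = -4266)
y = -307 (y = 4417 - 1*4724 = 4417 - 4724 = -307)
1/(y + E) = 1/(-307 - 4266) = 1/(-4573) = -1/4573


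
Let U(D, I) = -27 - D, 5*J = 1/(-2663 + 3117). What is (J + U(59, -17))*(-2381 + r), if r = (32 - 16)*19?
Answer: 405469863/2270 ≈ 1.7862e+5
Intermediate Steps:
J = 1/2270 (J = 1/(5*(-2663 + 3117)) = (⅕)/454 = (⅕)*(1/454) = 1/2270 ≈ 0.00044053)
r = 304 (r = 16*19 = 304)
(J + U(59, -17))*(-2381 + r) = (1/2270 + (-27 - 1*59))*(-2381 + 304) = (1/2270 + (-27 - 59))*(-2077) = (1/2270 - 86)*(-2077) = -195219/2270*(-2077) = 405469863/2270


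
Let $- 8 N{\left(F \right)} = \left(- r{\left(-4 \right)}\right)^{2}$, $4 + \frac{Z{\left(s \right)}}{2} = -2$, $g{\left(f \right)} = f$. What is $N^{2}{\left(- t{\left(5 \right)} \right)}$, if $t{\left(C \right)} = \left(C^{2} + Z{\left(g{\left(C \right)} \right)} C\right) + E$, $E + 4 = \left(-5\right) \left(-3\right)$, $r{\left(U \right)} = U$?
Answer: $4$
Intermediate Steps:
$Z{\left(s \right)} = -12$ ($Z{\left(s \right)} = -8 + 2 \left(-2\right) = -8 - 4 = -12$)
$E = 11$ ($E = -4 - -15 = -4 + 15 = 11$)
$t{\left(C \right)} = 11 + C^{2} - 12 C$ ($t{\left(C \right)} = \left(C^{2} - 12 C\right) + 11 = 11 + C^{2} - 12 C$)
$N{\left(F \right)} = -2$ ($N{\left(F \right)} = - \frac{\left(\left(-1\right) \left(-4\right)\right)^{2}}{8} = - \frac{4^{2}}{8} = \left(- \frac{1}{8}\right) 16 = -2$)
$N^{2}{\left(- t{\left(5 \right)} \right)} = \left(-2\right)^{2} = 4$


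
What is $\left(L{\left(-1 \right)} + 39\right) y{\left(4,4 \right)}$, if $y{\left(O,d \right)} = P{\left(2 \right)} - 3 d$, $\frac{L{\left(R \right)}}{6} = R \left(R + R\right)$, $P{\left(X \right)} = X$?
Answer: $-510$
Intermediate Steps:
$L{\left(R \right)} = 12 R^{2}$ ($L{\left(R \right)} = 6 R \left(R + R\right) = 6 R 2 R = 6 \cdot 2 R^{2} = 12 R^{2}$)
$y{\left(O,d \right)} = 2 - 3 d$
$\left(L{\left(-1 \right)} + 39\right) y{\left(4,4 \right)} = \left(12 \left(-1\right)^{2} + 39\right) \left(2 - 12\right) = \left(12 \cdot 1 + 39\right) \left(2 - 12\right) = \left(12 + 39\right) \left(-10\right) = 51 \left(-10\right) = -510$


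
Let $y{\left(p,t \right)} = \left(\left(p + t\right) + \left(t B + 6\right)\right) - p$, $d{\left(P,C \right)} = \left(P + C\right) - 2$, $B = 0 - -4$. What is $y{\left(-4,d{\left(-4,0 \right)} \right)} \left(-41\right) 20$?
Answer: $19680$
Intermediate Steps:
$B = 4$ ($B = 0 + 4 = 4$)
$d{\left(P,C \right)} = -2 + C + P$ ($d{\left(P,C \right)} = \left(C + P\right) - 2 = -2 + C + P$)
$y{\left(p,t \right)} = 6 + 5 t$ ($y{\left(p,t \right)} = \left(\left(p + t\right) + \left(t 4 + 6\right)\right) - p = \left(\left(p + t\right) + \left(4 t + 6\right)\right) - p = \left(\left(p + t\right) + \left(6 + 4 t\right)\right) - p = \left(6 + p + 5 t\right) - p = 6 + 5 t$)
$y{\left(-4,d{\left(-4,0 \right)} \right)} \left(-41\right) 20 = \left(6 + 5 \left(-2 + 0 - 4\right)\right) \left(-41\right) 20 = \left(6 + 5 \left(-6\right)\right) \left(-41\right) 20 = \left(6 - 30\right) \left(-41\right) 20 = \left(-24\right) \left(-41\right) 20 = 984 \cdot 20 = 19680$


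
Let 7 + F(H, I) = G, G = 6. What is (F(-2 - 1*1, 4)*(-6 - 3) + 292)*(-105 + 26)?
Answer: -23779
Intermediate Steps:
F(H, I) = -1 (F(H, I) = -7 + 6 = -1)
(F(-2 - 1*1, 4)*(-6 - 3) + 292)*(-105 + 26) = (-(-6 - 3) + 292)*(-105 + 26) = (-1*(-9) + 292)*(-79) = (9 + 292)*(-79) = 301*(-79) = -23779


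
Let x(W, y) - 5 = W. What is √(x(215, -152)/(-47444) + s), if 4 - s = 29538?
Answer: I*√4154941854769/11861 ≈ 171.85*I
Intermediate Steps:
s = -29534 (s = 4 - 1*29538 = 4 - 29538 = -29534)
x(W, y) = 5 + W
√(x(215, -152)/(-47444) + s) = √((5 + 215)/(-47444) - 29534) = √(220*(-1/47444) - 29534) = √(-55/11861 - 29534) = √(-350302829/11861) = I*√4154941854769/11861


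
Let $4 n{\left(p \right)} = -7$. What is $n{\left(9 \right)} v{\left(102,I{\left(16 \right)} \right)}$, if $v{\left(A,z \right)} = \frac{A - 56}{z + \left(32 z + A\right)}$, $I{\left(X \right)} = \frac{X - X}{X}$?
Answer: $- \frac{161}{204} \approx -0.78922$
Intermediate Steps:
$I{\left(X \right)} = 0$ ($I{\left(X \right)} = \frac{0}{X} = 0$)
$v{\left(A,z \right)} = \frac{-56 + A}{A + 33 z}$ ($v{\left(A,z \right)} = \frac{-56 + A}{z + \left(A + 32 z\right)} = \frac{-56 + A}{A + 33 z}$)
$n{\left(p \right)} = - \frac{7}{4}$ ($n{\left(p \right)} = \frac{1}{4} \left(-7\right) = - \frac{7}{4}$)
$n{\left(9 \right)} v{\left(102,I{\left(16 \right)} \right)} = - \frac{7 \frac{-56 + 102}{102 + 33 \cdot 0}}{4} = - \frac{7 \frac{1}{102 + 0} \cdot 46}{4} = - \frac{7 \cdot \frac{1}{102} \cdot 46}{4} = \left(- \frac{7}{4}\right) \frac{23}{51} = - \frac{161}{204}$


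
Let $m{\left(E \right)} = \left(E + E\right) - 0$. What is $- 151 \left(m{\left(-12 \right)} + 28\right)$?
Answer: $-604$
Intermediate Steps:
$m{\left(E \right)} = 2 E$ ($m{\left(E \right)} = 2 E + 0 = 2 E$)
$- 151 \left(m{\left(-12 \right)} + 28\right) = - 151 \left(2 \left(-12\right) + 28\right) = - 151 \left(-24 + 28\right) = \left(-151\right) 4 = -604$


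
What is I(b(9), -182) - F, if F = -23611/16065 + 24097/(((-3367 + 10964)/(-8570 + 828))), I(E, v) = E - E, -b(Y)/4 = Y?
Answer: 428178470011/17435115 ≈ 24558.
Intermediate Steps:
b(Y) = -4*Y
I(E, v) = 0
F = -428178470011/17435115 (F = -23611*1/16065 + 24097/((7597/(-7742))) = -3373/2295 + 24097/((7597*(-1/7742))) = -3373/2295 + 24097/(-7597/7742) = -3373/2295 + 24097*(-7742/7597) = -3373/2295 - 186558974/7597 = -428178470011/17435115 ≈ -24558.)
I(b(9), -182) - F = 0 - 1*(-428178470011/17435115) = 0 + 428178470011/17435115 = 428178470011/17435115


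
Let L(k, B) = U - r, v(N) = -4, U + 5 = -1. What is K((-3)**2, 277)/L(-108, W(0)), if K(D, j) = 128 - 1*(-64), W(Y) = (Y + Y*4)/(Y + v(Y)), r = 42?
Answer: -4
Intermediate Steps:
U = -6 (U = -5 - 1 = -6)
W(Y) = 5*Y/(-4 + Y) (W(Y) = (Y + Y*4)/(Y - 4) = (Y + 4*Y)/(-4 + Y) = (5*Y)/(-4 + Y) = 5*Y/(-4 + Y))
L(k, B) = -48 (L(k, B) = -6 - 1*42 = -6 - 42 = -48)
K(D, j) = 192 (K(D, j) = 128 + 64 = 192)
K((-3)**2, 277)/L(-108, W(0)) = 192/(-48) = 192*(-1/48) = -4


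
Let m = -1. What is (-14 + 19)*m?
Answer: -5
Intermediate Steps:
(-14 + 19)*m = (-14 + 19)*(-1) = 5*(-1) = -5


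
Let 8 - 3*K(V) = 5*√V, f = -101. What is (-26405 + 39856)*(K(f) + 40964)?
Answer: 1653127900/3 - 67255*I*√101/3 ≈ 5.5104e+8 - 2.253e+5*I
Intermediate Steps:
K(V) = 8/3 - 5*√V/3
(-26405 + 39856)*(K(f) + 40964) = (-26405 + 39856)*((8/3 - 5*I*√101/3) + 40964) = 13451*((8/3 - 5*I*√101/3) + 40964) = 13451*(122900/3 - 5*I*√101/3) = 1653127900/3 - 67255*I*√101/3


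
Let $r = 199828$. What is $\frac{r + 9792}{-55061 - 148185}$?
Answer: $- \frac{104810}{101623} \approx -1.0314$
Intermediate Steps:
$\frac{r + 9792}{-55061 - 148185} = \frac{199828 + 9792}{-55061 - 148185} = \frac{209620}{-203246} = 209620 \left(- \frac{1}{203246}\right) = - \frac{104810}{101623}$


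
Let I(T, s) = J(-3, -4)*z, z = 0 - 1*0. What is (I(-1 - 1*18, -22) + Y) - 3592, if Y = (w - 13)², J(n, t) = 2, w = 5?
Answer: -3528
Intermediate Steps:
z = 0 (z = 0 + 0 = 0)
I(T, s) = 0 (I(T, s) = 2*0 = 0)
Y = 64 (Y = (5 - 13)² = (-8)² = 64)
(I(-1 - 1*18, -22) + Y) - 3592 = (0 + 64) - 3592 = 64 - 3592 = -3528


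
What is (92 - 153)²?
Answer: 3721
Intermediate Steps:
(92 - 153)² = (-61)² = 3721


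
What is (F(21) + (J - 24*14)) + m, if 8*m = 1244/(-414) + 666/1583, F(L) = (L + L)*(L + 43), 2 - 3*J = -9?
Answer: 1543602727/655362 ≈ 2355.3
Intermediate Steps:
J = 11/3 (J = ⅔ - ⅓*(-9) = ⅔ + 3 = 11/3 ≈ 3.6667)
F(L) = 2*L*(43 + L) (F(L) = (2*L)*(43 + L) = 2*L*(43 + L))
m = -211691/655362 (m = (1244/(-414) + 666/1583)/8 = (1244*(-1/414) + 666*(1/1583))/8 = (-622/207 + 666/1583)/8 = (⅛)*(-846764/327681) = -211691/655362 ≈ -0.32301)
(F(21) + (J - 24*14)) + m = (2*21*(43 + 21) + (11/3 - 24*14)) - 211691/655362 = (2*21*64 + (11/3 - 336)) - 211691/655362 = (2688 - 997/3) - 211691/655362 = 7067/3 - 211691/655362 = 1543602727/655362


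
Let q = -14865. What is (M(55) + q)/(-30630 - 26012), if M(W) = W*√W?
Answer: 14865/56642 - 55*√55/56642 ≈ 0.25524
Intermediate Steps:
M(W) = W^(3/2)
(M(55) + q)/(-30630 - 26012) = (55^(3/2) - 14865)/(-30630 - 26012) = (55*√55 - 14865)/(-56642) = (-14865 + 55*√55)*(-1/56642) = 14865/56642 - 55*√55/56642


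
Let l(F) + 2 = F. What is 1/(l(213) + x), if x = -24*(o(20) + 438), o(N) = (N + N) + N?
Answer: -1/11741 ≈ -8.5172e-5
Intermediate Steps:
l(F) = -2 + F
o(N) = 3*N (o(N) = 2*N + N = 3*N)
x = -11952 (x = -24*(3*20 + 438) = -24*(60 + 438) = -24*498 = -11952)
1/(l(213) + x) = 1/((-2 + 213) - 11952) = 1/(211 - 11952) = 1/(-11741) = -1/11741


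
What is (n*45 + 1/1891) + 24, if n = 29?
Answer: 2513140/1891 ≈ 1329.0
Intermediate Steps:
(n*45 + 1/1891) + 24 = (29*45 + 1/1891) + 24 = (1305 + 1/1891) + 24 = 2467756/1891 + 24 = 2513140/1891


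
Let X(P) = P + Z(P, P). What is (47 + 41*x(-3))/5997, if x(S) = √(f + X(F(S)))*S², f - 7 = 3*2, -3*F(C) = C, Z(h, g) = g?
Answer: 47/5997 + 123*√15/1999 ≈ 0.24614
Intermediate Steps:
F(C) = -C/3
f = 13 (f = 7 + 3*2 = 7 + 6 = 13)
X(P) = 2*P (X(P) = P + P = 2*P)
x(S) = S²*√(13 - 2*S/3) (x(S) = √(13 + 2*(-S/3))*S² = √(13 - 2*S/3)*S² = S²*√(13 - 2*S/3))
(47 + 41*x(-3))/5997 = (47 + 41*((⅓)*(-3)²*√(117 - 6*(-3))))/5997 = (47 + 41*((⅓)*9*√(117 + 18)))*(1/5997) = (47 + 41*((⅓)*9*√135))*(1/5997) = (47 + 41*((⅓)*9*(3*√15)))*(1/5997) = (47 + 41*(9*√15))*(1/5997) = (47 + 369*√15)*(1/5997) = 47/5997 + 123*√15/1999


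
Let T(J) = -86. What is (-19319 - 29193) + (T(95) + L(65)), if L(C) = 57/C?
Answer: -3158813/65 ≈ -48597.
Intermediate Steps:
(-19319 - 29193) + (T(95) + L(65)) = (-19319 - 29193) + (-86 + 57/65) = -48512 + (-86 + 57*(1/65)) = -48512 + (-86 + 57/65) = -48512 - 5533/65 = -3158813/65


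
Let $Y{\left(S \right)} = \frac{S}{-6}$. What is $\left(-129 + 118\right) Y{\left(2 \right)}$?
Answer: $\frac{11}{3} \approx 3.6667$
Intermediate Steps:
$Y{\left(S \right)} = - \frac{S}{6}$ ($Y{\left(S \right)} = S \left(- \frac{1}{6}\right) = - \frac{S}{6}$)
$\left(-129 + 118\right) Y{\left(2 \right)} = \left(-129 + 118\right) \left(\left(- \frac{1}{6}\right) 2\right) = \left(-11\right) \left(- \frac{1}{3}\right) = \frac{11}{3}$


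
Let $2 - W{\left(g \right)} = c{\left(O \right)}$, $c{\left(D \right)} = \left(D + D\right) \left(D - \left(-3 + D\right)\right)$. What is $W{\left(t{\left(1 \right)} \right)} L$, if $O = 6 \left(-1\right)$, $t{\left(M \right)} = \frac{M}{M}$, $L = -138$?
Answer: $-5244$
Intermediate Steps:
$t{\left(M \right)} = 1$
$O = -6$
$c{\left(D \right)} = 6 D$ ($c{\left(D \right)} = 2 D 3 = 6 D$)
$W{\left(g \right)} = 38$ ($W{\left(g \right)} = 2 - 6 \left(-6\right) = 2 - -36 = 2 + 36 = 38$)
$W{\left(t{\left(1 \right)} \right)} L = 38 \left(-138\right) = -5244$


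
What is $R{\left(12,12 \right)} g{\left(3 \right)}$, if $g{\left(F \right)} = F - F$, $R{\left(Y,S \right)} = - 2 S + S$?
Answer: $0$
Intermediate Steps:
$R{\left(Y,S \right)} = - S$
$g{\left(F \right)} = 0$
$R{\left(12,12 \right)} g{\left(3 \right)} = \left(-1\right) 12 \cdot 0 = \left(-12\right) 0 = 0$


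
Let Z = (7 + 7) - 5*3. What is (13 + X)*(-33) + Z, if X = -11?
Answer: -67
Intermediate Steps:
Z = -1 (Z = 14 - 15 = -1)
(13 + X)*(-33) + Z = (13 - 11)*(-33) - 1 = 2*(-33) - 1 = -66 - 1 = -67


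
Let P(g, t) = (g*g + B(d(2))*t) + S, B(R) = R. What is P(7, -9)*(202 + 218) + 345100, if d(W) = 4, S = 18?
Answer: 358120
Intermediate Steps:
P(g, t) = 18 + g² + 4*t (P(g, t) = (g*g + 4*t) + 18 = (g² + 4*t) + 18 = 18 + g² + 4*t)
P(7, -9)*(202 + 218) + 345100 = (18 + 7² + 4*(-9))*(202 + 218) + 345100 = (18 + 49 - 36)*420 + 345100 = 31*420 + 345100 = 13020 + 345100 = 358120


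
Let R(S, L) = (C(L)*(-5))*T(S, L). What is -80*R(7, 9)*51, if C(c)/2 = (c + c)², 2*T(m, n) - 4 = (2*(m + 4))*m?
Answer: 1044316800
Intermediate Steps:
T(m, n) = 2 + m*(8 + 2*m)/2 (T(m, n) = 2 + ((2*(m + 4))*m)/2 = 2 + ((2*(4 + m))*m)/2 = 2 + ((8 + 2*m)*m)/2 = 2 + (m*(8 + 2*m))/2 = 2 + m*(8 + 2*m)/2)
C(c) = 8*c² (C(c) = 2*(c + c)² = 2*(2*c)² = 2*(4*c²) = 8*c²)
R(S, L) = -40*L²*(2 + S² + 4*S) (R(S, L) = ((8*L²)*(-5))*(2 + S² + 4*S) = (-40*L²)*(2 + S² + 4*S) = -40*L²*(2 + S² + 4*S))
-80*R(7, 9)*51 = -3200*9²*(-2 - 1*7² - 4*7)*51 = -3200*81*(-2 - 1*49 - 28)*51 = -3200*81*(-2 - 49 - 28)*51 = -3200*81*(-79)*51 = -80*(-255960)*51 = 20476800*51 = 1044316800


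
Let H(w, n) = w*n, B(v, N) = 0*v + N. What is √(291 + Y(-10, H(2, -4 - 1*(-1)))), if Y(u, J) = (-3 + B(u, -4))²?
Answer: 2*√85 ≈ 18.439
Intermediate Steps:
B(v, N) = N (B(v, N) = 0 + N = N)
H(w, n) = n*w
Y(u, J) = 49 (Y(u, J) = (-3 - 4)² = (-7)² = 49)
√(291 + Y(-10, H(2, -4 - 1*(-1)))) = √(291 + 49) = √340 = 2*√85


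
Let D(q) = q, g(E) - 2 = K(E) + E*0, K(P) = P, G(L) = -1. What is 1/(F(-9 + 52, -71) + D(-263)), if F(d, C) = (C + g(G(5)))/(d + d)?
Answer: -43/11344 ≈ -0.0037905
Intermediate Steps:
g(E) = 2 + E (g(E) = 2 + (E + E*0) = 2 + (E + 0) = 2 + E)
F(d, C) = (1 + C)/(2*d) (F(d, C) = (C + (2 - 1))/(d + d) = (C + 1)/((2*d)) = (1 + C)*(1/(2*d)) = (1 + C)/(2*d))
1/(F(-9 + 52, -71) + D(-263)) = 1/((1 - 71)/(2*(-9 + 52)) - 263) = 1/((½)*(-70)/43 - 263) = 1/((½)*(1/43)*(-70) - 263) = 1/(-35/43 - 263) = 1/(-11344/43) = -43/11344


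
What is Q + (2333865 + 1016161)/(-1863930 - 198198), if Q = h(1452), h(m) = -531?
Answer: -549169997/1031064 ≈ -532.63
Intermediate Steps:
Q = -531
Q + (2333865 + 1016161)/(-1863930 - 198198) = -531 + (2333865 + 1016161)/(-1863930 - 198198) = -531 + 3350026/(-2062128) = -531 + 3350026*(-1/2062128) = -531 - 1675013/1031064 = -549169997/1031064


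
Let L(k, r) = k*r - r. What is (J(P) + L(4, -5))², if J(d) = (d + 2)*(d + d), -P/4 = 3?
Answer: 50625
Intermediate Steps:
P = -12 (P = -4*3 = -12)
L(k, r) = -r + k*r
J(d) = 2*d*(2 + d) (J(d) = (2 + d)*(2*d) = 2*d*(2 + d))
(J(P) + L(4, -5))² = (2*(-12)*(2 - 12) - 5*(-1 + 4))² = (2*(-12)*(-10) - 5*3)² = (240 - 15)² = 225² = 50625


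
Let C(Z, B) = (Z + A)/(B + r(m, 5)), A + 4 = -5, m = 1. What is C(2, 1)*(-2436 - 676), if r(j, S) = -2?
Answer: -21784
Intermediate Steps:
A = -9 (A = -4 - 5 = -9)
C(Z, B) = (-9 + Z)/(-2 + B) (C(Z, B) = (Z - 9)/(B - 2) = (-9 + Z)/(-2 + B))
C(2, 1)*(-2436 - 676) = ((-9 + 2)/(-2 + 1))*(-2436 - 676) = (-7/(-1))*(-3112) = -1*(-7)*(-3112) = 7*(-3112) = -21784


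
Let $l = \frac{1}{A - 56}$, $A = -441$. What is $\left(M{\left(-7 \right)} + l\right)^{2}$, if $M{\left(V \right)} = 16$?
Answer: $\frac{63218401}{247009} \approx 255.94$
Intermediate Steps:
$l = - \frac{1}{497}$ ($l = \frac{1}{-441 - 56} = \frac{1}{-497} = - \frac{1}{497} \approx -0.0020121$)
$\left(M{\left(-7 \right)} + l\right)^{2} = \left(16 - \frac{1}{497}\right)^{2} = \left(\frac{7951}{497}\right)^{2} = \frac{63218401}{247009}$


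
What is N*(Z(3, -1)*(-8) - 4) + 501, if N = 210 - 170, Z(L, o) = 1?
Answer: 21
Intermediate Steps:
N = 40
N*(Z(3, -1)*(-8) - 4) + 501 = 40*(1*(-8) - 4) + 501 = 40*(-8 - 4) + 501 = 40*(-12) + 501 = -480 + 501 = 21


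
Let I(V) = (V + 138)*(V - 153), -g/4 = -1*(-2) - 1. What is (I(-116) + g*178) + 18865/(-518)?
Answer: -493315/74 ≈ -6666.4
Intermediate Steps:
g = -4 (g = -4*(-1*(-2) - 1) = -4*(2 - 1) = -4*1 = -4)
I(V) = (-153 + V)*(138 + V) (I(V) = (138 + V)*(-153 + V) = (-153 + V)*(138 + V))
(I(-116) + g*178) + 18865/(-518) = ((-21114 + (-116)² - 15*(-116)) - 4*178) + 18865/(-518) = ((-21114 + 13456 + 1740) - 712) + 18865*(-1/518) = (-5918 - 712) - 2695/74 = -6630 - 2695/74 = -493315/74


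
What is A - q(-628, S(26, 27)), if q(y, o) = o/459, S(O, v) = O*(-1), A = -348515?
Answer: -159968359/459 ≈ -3.4852e+5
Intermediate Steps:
S(O, v) = -O
q(y, o) = o/459 (q(y, o) = o*(1/459) = o/459)
A - q(-628, S(26, 27)) = -348515 - (-1*26)/459 = -348515 - (-26)/459 = -348515 - 1*(-26/459) = -348515 + 26/459 = -159968359/459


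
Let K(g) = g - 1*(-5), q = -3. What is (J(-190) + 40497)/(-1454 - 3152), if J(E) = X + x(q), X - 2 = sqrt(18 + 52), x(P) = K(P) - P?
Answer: -20252/2303 - sqrt(70)/4606 ≈ -8.7956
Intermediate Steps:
K(g) = 5 + g (K(g) = g + 5 = 5 + g)
x(P) = 5 (x(P) = (5 + P) - P = 5)
X = 2 + sqrt(70) (X = 2 + sqrt(18 + 52) = 2 + sqrt(70) ≈ 10.367)
J(E) = 7 + sqrt(70) (J(E) = (2 + sqrt(70)) + 5 = 7 + sqrt(70))
(J(-190) + 40497)/(-1454 - 3152) = ((7 + sqrt(70)) + 40497)/(-1454 - 3152) = (40504 + sqrt(70))/(-4606) = (40504 + sqrt(70))*(-1/4606) = -20252/2303 - sqrt(70)/4606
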